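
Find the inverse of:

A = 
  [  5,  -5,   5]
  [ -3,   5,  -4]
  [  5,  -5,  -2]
det(A) = (5)·((5)(-2) - (-4)(-5)) - (-5)·((-3)(-2) - (-4)(5)) + (5)·((-3)(-5) - (5)(5))
  = (5)(-30) - (-5)(26) + (5)(-10)
  = -70
det(A) = -70 ≠ 0, so A is invertible.

Cofactors Cᵢⱼ = (-1)ⁱ⁺ʲ·Mᵢⱼ:
C = 
  [-30, -26, -10]
  [-35, -35,   0]
  [ -5,   5,  10]

adj(A) = Cᵀ:
adj(A) = 
  [-30, -35,  -5]
  [-26, -35,   5]
  [-10,   0,  10]

A⁻¹ = (-1/70) · adj(A):
A⁻¹ = 
  [  3/7,   1/2,  1/14]
  [13/35,   1/2, -1/14]
  [  1/7,     0,  -1/7]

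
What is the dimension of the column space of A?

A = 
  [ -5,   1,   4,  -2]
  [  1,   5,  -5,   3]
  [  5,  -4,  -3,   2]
dim(Col(A)) = 3

Row reduce:
R2 → R2 + (1/5)·R1
R3 → R3 + (1)·R1
R3 → R3 + (15/26)·R2
REF = 
  [    -5,      1,      4,     -2]
  [     0,   26/5,  -21/5,   13/5]
  [     0,      0, -37/26,    3/2]
Pivot columns: 1, 2, 3 → 3 pivots.
dim(Col(A)) = number of pivot columns = 3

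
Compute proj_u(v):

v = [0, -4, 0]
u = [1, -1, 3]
proj_u(v) = [4/11, -4/11, 12/11]

v·u = (0)(1) + (-4)(-1) + (0)(3) = 4
u·u = (1)² + (-1)² + (3)² = 11
proj_u(v) = (v·u / u·u) × u = (4/11) × u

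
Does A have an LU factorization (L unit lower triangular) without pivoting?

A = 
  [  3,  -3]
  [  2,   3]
Yes.
A[1,1] = 3 ≠ 0, so Gaussian elimination proceeds without a row swap: multiplier ℓ₂₁ = (2)/(3) = 2/3, and U[2,2] = 3 - (2/3)(-3) = 5.
L = 
  [  1,   0]
  [2/3,   1]
U = 
  [  3,  -3]
  [  0,   5]
Check row 2 of LU: [(2/3)(3), (2/3)(-3) + 5] = [2, 3] = row 2 of A ✓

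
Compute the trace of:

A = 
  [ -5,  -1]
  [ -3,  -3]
-8

tr(A) = -5 + -3 = -8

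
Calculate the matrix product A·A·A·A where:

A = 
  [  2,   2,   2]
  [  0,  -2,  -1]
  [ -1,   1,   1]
A^4 = 
  [ -6,  -2,   2]
  [  2,   8,   5]
  [ -3,  -9, -11]

A² = A·A:
A²[1,1] = (2)(2) + (2)(0) + (2)(-1) = 2
A²[1,2] = (2)(2) + (2)(-2) + (2)(1) = 2
A²[1,3] = (2)(2) + (2)(-1) + (2)(1) = 4
A²[2,1] = (0)(2) + (-2)(0) + (-1)(-1) = 1
A²[2,2] = (0)(2) + (-2)(-2) + (-1)(1) = 3
A²[2,3] = (0)(2) + (-2)(-1) + (-1)(1) = 1
A²[3,1] = (-1)(2) + (1)(0) + (1)(-1) = -3
A²[3,2] = (-1)(2) + (1)(-2) + (1)(1) = -3
A²[3,3] = (-1)(2) + (1)(-1) + (1)(1) = -2
A² = 
  [  2,   2,   4]
  [  1,   3,   1]
  [ -3,  -3,  -2]

A^3 = A^2·A:
A^3[1,1] = (2)(2) + (2)(0) + (4)(-1) = 0
A^3[1,2] = (2)(2) + (2)(-2) + (4)(1) = 4
A^3[1,3] = (2)(2) + (2)(-1) + (4)(1) = 6
A^3[2,1] = (1)(2) + (3)(0) + (1)(-1) = 1
A^3[2,2] = (1)(2) + (3)(-2) + (1)(1) = -3
A^3[2,3] = (1)(2) + (3)(-1) + (1)(1) = 0
A^3[3,1] = (-3)(2) + (-3)(0) + (-2)(-1) = -4
A^3[3,2] = (-3)(2) + (-3)(-2) + (-2)(1) = -2
A^3[3,3] = (-3)(2) + (-3)(-1) + (-2)(1) = -5
A^3 = 
  [  0,   4,   6]
  [  1,  -3,   0]
  [ -4,  -2,  -5]

A^4 = A^3·A:
A^4[1,1] = (0)(2) + (4)(0) + (6)(-1) = -6
A^4[1,2] = (0)(2) + (4)(-2) + (6)(1) = -2
A^4[1,3] = (0)(2) + (4)(-1) + (6)(1) = 2
A^4[2,1] = (1)(2) + (-3)(0) + (0)(-1) = 2
A^4[2,2] = (1)(2) + (-3)(-2) + (0)(1) = 8
A^4[2,3] = (1)(2) + (-3)(-1) + (0)(1) = 5
A^4[3,1] = (-4)(2) + (-2)(0) + (-5)(-1) = -3
A^4[3,2] = (-4)(2) + (-2)(-2) + (-5)(1) = -9
A^4[3,3] = (-4)(2) + (-2)(-1) + (-5)(1) = -11
A^4 = 
  [ -6,  -2,   2]
  [  2,   8,   5]
  [ -3,  -9, -11]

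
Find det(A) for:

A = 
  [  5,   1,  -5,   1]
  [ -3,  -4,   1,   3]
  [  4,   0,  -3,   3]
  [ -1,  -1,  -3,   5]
-190

Cofactor expansion along row 1: det(A) = a₁₁M₁₁ - a₁₂M₁₂ + a₁₃M₁₃ - a₁₄M₁₄

M₁₁ = det[[-4, 1, 3]; [0, -3, 3]; [-1, -3, 5]]
  = (-4)·((-3)(5) - (3)(-3)) - (1)·((0)(5) - (3)(-1)) + (3)·((0)(-3) - (-3)(-1))
  = (-4)(-6) - (1)(3) + (3)(-3)
  = 12
M₁₂ = det[[-3, 1, 3]; [4, -3, 3]; [-1, -3, 5]]
  = (-3)·((-3)(5) - (3)(-3)) - (1)·((4)(5) - (3)(-1)) + (3)·((4)(-3) - (-3)(-1))
  = (-3)(-6) - (1)(23) + (3)(-15)
  = -50
M₁₃ = det[[-3, -4, 3]; [4, 0, 3]; [-1, -1, 5]]
  = (-3)·((0)(5) - (3)(-1)) - (-4)·((4)(5) - (3)(-1)) + (3)·((4)(-1) - (0)(-1))
  = (-3)(3) - (-4)(23) + (3)(-4)
  = 71
M₁₄ = det[[-3, -4, 1]; [4, 0, -3]; [-1, -1, -3]]
  = (-3)·((0)(-3) - (-3)(-1)) - (-4)·((4)(-3) - (-3)(-1)) + (1)·((4)(-1) - (0)(-1))
  = (-3)(-3) - (-4)(-15) + (1)(-4)
  = -55

det(A) = (5)(12) - (1)(-50) + (-5)(71) - (1)(-55) = -190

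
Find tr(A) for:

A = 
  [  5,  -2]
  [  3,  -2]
3

tr(A) = 5 + -2 = 3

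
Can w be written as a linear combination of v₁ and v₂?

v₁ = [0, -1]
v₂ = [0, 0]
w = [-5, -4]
No

Form the augmented matrix and row-reduce:
[v₁|v₂|w] = 
  [  0,   0,  -5]
  [ -1,   0,  -4]
Swap R1 ↔ R2
REF = 
  [ -1,   0,  -4]
  [  0,   0,  -5]

Row 2 reads [0 0 | -5], i.e. 0 = -5, so the system is inconsistent and w ∉ span{v₁, v₂}.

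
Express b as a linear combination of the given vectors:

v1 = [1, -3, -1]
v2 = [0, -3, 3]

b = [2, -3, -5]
c1 = 2, c2 = -1

b = 2·v1 + -1·v2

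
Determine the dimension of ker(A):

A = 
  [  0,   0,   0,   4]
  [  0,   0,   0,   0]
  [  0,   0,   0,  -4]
nullity(A) = 3

Row reduce:
R3 → R3 + (1)·R1
REF = 
  [  0,   0,   0,   4]
  [  0,   0,   0,   0]
  [  0,   0,   0,   0]
Pivot columns: 4 → 1 pivot.
rank(A) = 1, so nullity(A) = 4 - 1 = 3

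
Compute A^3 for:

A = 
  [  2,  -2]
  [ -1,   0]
A² = A·A:
A²[1,1] = (2)(2) + (-2)(-1) = 6
A²[1,2] = (2)(-2) + (-2)(0) = -4
A²[2,1] = (-1)(2) + (0)(-1) = -2
A²[2,2] = (-1)(-2) + (0)(0) = 2
A² = 
  [  6,  -4]
  [ -2,   2]

A^3 = A^2·A:
A^3[1,1] = (6)(2) + (-4)(-1) = 16
A^3[1,2] = (6)(-2) + (-4)(0) = -12
A^3[2,1] = (-2)(2) + (2)(-1) = -6
A^3[2,2] = (-2)(-2) + (2)(0) = 4
A^3 = 
  [ 16, -12]
  [ -6,   4]

Therefore
A^3 = 
  [ 16, -12]
  [ -6,   4]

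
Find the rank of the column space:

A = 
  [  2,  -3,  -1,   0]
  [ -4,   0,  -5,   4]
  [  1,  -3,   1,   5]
dim(Col(A)) = 3

Row reduce:
R2 → R2 + (2)·R1
R3 → R3 - (1/2)·R1
R3 → R3 - (1/4)·R2
REF = 
  [   2,   -3,   -1,    0]
  [   0,   -6,   -7,    4]
  [   0,    0, 13/4,    4]
Pivot columns: 1, 2, 3 → 3 pivots.
dim(Col(A)) = number of pivot columns = 3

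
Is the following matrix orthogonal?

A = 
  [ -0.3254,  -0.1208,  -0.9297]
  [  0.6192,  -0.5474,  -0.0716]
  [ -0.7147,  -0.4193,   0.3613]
No

AᵀA = 
  [  1.0001,   0,   0]
  [  0,   0.4901,   0]
  [  0,   0,   1]
≠ I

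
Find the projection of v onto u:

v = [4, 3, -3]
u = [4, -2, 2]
v·u = (4)(4) + (3)(-2) + (-3)(2) = 4
u·u = (4)² + (-2)² + (2)² = 24
proj_u(v) = (v·u / u·u) × u = (4/24) × u = (1/6) × u

proj_u(v) = [2/3, -1/3, 1/3]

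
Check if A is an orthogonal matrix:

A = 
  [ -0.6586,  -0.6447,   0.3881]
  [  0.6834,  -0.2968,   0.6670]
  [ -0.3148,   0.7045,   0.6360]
Yes

AᵀA = 
  [  0.9999,   0,   0]
  [  0,   1,  -0.0001]
  [  0,  -0.0001,   1]
≈ I (equal to I up to the 4-dp rounding of the entries)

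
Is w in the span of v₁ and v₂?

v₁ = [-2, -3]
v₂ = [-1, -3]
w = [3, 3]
Yes

Form the augmented matrix and row-reduce:
[v₁|v₂|w] = 
  [ -2,  -1,   3]
  [ -3,  -3,   3]
R2 → R2 - (3/2)·R1
REF = 
  [  -2,   -1,    3]
  [   0, -3/2, -3/2]

No row of the form [0 0 | nonzero], so the system is consistent. Back-substitution gives c₁ = -2, c₂ = 1: w = (-2)·v₁ + (1)·v₂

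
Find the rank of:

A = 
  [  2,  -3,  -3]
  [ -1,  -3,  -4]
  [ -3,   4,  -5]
Row reduce:
R2 → R2 + (1/2)·R1
R3 → R3 + (3/2)·R1
R3 → R3 - (1/9)·R2
REF = 
  [    2,    -3,    -3]
  [    0,  -9/2, -11/2]
  [    0,     0, -80/9]
Pivot columns: 1, 2, 3 → 3 pivots.

rank(A) = 3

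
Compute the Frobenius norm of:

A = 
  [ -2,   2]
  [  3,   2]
||A||_F = 4.583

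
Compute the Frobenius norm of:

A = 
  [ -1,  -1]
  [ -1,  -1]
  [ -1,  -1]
||A||_F = 2.449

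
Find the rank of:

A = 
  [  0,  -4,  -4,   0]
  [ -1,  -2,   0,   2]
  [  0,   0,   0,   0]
rank(A) = 2

Row reduce:
Swap R1 ↔ R2
REF = 
  [ -1,  -2,   0,   2]
  [  0,  -4,  -4,   0]
  [  0,   0,   0,   0]
Pivot columns: 1, 2 → 2 pivots.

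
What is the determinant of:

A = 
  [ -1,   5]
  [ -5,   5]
For a 2×2 matrix, det = ad - bc = (-1)(5) - (5)(-5) = 20

det(A) = 20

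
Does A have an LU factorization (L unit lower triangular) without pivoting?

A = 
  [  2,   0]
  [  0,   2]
Yes.
A[1,1] = 2 ≠ 0, so Gaussian elimination proceeds without a row swap: multiplier ℓ₂₁ = (0)/(2) = 0, and U[2,2] = 2 - (0)(0) = 2.
L = 
  [  1,   0]
  [  0,   1]
U = 
  [  2,   0]
  [  0,   2]
Check row 2 of LU: [(0)(2), (0)(0) + 2] = [0, 2] = row 2 of A ✓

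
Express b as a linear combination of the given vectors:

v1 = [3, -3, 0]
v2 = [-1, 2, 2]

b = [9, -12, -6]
c1 = 2, c2 = -3

b = 2·v1 + -3·v2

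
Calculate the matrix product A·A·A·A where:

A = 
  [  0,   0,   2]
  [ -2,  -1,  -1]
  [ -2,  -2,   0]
A^4 = 
  [  0,   4,  12]
  [-16, -13,  -3]
  [-16, -14,  -2]

A² = A·A:
A²[1,1] = (0)(0) + (0)(-2) + (2)(-2) = -4
A²[1,2] = (0)(0) + (0)(-1) + (2)(-2) = -4
A²[1,3] = (0)(2) + (0)(-1) + (2)(0) = 0
A²[2,1] = (-2)(0) + (-1)(-2) + (-1)(-2) = 4
A²[2,2] = (-2)(0) + (-1)(-1) + (-1)(-2) = 3
A²[2,3] = (-2)(2) + (-1)(-1) + (-1)(0) = -3
A²[3,1] = (-2)(0) + (-2)(-2) + (0)(-2) = 4
A²[3,2] = (-2)(0) + (-2)(-1) + (0)(-2) = 2
A²[3,3] = (-2)(2) + (-2)(-1) + (0)(0) = -2
A² = 
  [ -4,  -4,   0]
  [  4,   3,  -3]
  [  4,   2,  -2]

A^3 = A^2·A:
A^3[1,1] = (-4)(0) + (-4)(-2) + (0)(-2) = 8
A^3[1,2] = (-4)(0) + (-4)(-1) + (0)(-2) = 4
A^3[1,3] = (-4)(2) + (-4)(-1) + (0)(0) = -4
A^3[2,1] = (4)(0) + (3)(-2) + (-3)(-2) = 0
A^3[2,2] = (4)(0) + (3)(-1) + (-3)(-2) = 3
A^3[2,3] = (4)(2) + (3)(-1) + (-3)(0) = 5
A^3[3,1] = (4)(0) + (2)(-2) + (-2)(-2) = 0
A^3[3,2] = (4)(0) + (2)(-1) + (-2)(-2) = 2
A^3[3,3] = (4)(2) + (2)(-1) + (-2)(0) = 6
A^3 = 
  [  8,   4,  -4]
  [  0,   3,   5]
  [  0,   2,   6]

A^4 = A^3·A:
A^4[1,1] = (8)(0) + (4)(-2) + (-4)(-2) = 0
A^4[1,2] = (8)(0) + (4)(-1) + (-4)(-2) = 4
A^4[1,3] = (8)(2) + (4)(-1) + (-4)(0) = 12
A^4[2,1] = (0)(0) + (3)(-2) + (5)(-2) = -16
A^4[2,2] = (0)(0) + (3)(-1) + (5)(-2) = -13
A^4[2,3] = (0)(2) + (3)(-1) + (5)(0) = -3
A^4[3,1] = (0)(0) + (2)(-2) + (6)(-2) = -16
A^4[3,2] = (0)(0) + (2)(-1) + (6)(-2) = -14
A^4[3,3] = (0)(2) + (2)(-1) + (6)(0) = -2
A^4 = 
  [  0,   4,  12]
  [-16, -13,  -3]
  [-16, -14,  -2]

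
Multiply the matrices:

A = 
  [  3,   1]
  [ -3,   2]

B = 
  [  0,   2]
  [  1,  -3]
A is 2×2 and B is 2×2, so AB is 2×2. Each entry is (row of A)·(column of B):
AB[1,1] = (3)(0) + (1)(1) = 1
AB[1,2] = (3)(2) + (1)(-3) = 3
AB[2,1] = (-3)(0) + (2)(1) = 2
AB[2,2] = (-3)(2) + (2)(-3) = -12

AB = 
  [  1,   3]
  [  2, -12]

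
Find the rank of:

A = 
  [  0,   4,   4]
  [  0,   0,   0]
rank(A) = 1

Row reduce:
(no row operations needed)
REF = 
  [  0,   4,   4]
  [  0,   0,   0]
Pivot columns: 2 → 1 pivot.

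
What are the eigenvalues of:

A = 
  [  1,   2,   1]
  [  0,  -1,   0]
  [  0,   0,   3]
λ = -1, 3, 1

Characteristic polynomial: det(λI - A) = λ³ - 3λ² - λ + 3
Testing integer divisors of the constant term: p(-1) = 0, so (λ + 1) is a factor:
p(λ) = (λ + 1)(λ² - 4λ + 3)
λ² - 4λ + 3 = (λ - 1)(λ - 3)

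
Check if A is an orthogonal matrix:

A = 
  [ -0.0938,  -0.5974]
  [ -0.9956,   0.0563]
No

AᵀA = 
  [  1,   0]
  [  0,   0.3601]
≠ I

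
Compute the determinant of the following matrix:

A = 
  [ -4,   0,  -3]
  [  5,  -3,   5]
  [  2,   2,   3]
Cofactor expansion along row 1:
det(A) = (-4)·((-3)(3) - (5)(2)) - (0)·((5)(3) - (5)(2)) + (-3)·((5)(2) - (-3)(2))
  = (-4)(-19) - (0)(5) + (-3)(16)
  = 28

det(A) = 28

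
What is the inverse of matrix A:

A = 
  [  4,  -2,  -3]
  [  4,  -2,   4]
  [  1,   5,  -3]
det(A) = (4)·((-2)(-3) - (4)(5)) - (-2)·((4)(-3) - (4)(1)) + (-3)·((4)(5) - (-2)(1))
  = (4)(-14) - (-2)(-16) + (-3)(22)
  = -154
det(A) = -154 ≠ 0, so A is invertible.

Cofactors Cᵢⱼ = (-1)ⁱ⁺ʲ·Mᵢⱼ:
C = 
  [-14,  16,  22]
  [-21,  -9, -22]
  [-14, -28,   0]

adj(A) = Cᵀ:
adj(A) = 
  [-14, -21, -14]
  [ 16,  -9, -28]
  [ 22, -22,   0]

A⁻¹ = (-1/154) · adj(A):
A⁻¹ = 
  [ 1/11,  3/22,  1/11]
  [-8/77, 9/154,  2/11]
  [ -1/7,   1/7,     0]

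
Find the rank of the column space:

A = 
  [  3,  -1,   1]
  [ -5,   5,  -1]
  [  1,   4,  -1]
dim(Col(A)) = 3

Row reduce:
R2 → R2 + (5/3)·R1
R3 → R3 - (1/3)·R1
R3 → R3 - (13/10)·R2
REF = 
  [    3,    -1,     1]
  [    0,  10/3,   2/3]
  [    0,     0, -11/5]
Pivot columns: 1, 2, 3 → 3 pivots.
dim(Col(A)) = number of pivot columns = 3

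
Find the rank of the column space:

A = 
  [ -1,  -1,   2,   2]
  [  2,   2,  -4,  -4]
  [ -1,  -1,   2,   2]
dim(Col(A)) = 1

Row reduce:
R2 → R2 + (2)·R1
R3 → R3 - (1)·R1
REF = 
  [ -1,  -1,   2,   2]
  [  0,   0,   0,   0]
  [  0,   0,   0,   0]
Pivot columns: 1 → 1 pivot.
dim(Col(A)) = number of pivot columns = 1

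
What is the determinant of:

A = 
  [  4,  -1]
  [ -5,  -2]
-13

For a 2×2 matrix, det = ad - bc = (4)(-2) - (-1)(-5) = -13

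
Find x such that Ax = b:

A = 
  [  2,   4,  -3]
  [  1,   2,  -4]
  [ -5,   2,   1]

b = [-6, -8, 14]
Row reduce the augmented matrix [A|b]:
R2 → R2 - (1/2)·R1
R3 → R3 + (5/2)·R1
Swap R2 ↔ R3
REF = 
  [    2,     4,    -3,    -6]
  [    0,    12, -13/2,    -1]
  [    0,     0,  -5/2,    -5]

Back-substitution:
x₃ = (-5) / (-5/2) = 2
x₂ = (-1 - (-13/2)(2)) / 12 = 1
x₁ = (-6 - (4)(1) - (-3)(2)) / 2 = -2

x = [-2, 1, 2]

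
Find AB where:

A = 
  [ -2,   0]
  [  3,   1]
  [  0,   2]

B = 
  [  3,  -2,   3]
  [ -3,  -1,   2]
AB = 
  [ -6,   4,  -6]
  [  6,  -7,  11]
  [ -6,  -2,   4]

A is 3×2 and B is 2×3, so AB is 3×3. Each entry is (row of A)·(column of B):
AB[1,1] = (-2)(3) + (0)(-3) = -6
AB[1,2] = (-2)(-2) + (0)(-1) = 4
AB[1,3] = (-2)(3) + (0)(2) = -6
AB[2,1] = (3)(3) + (1)(-3) = 6
AB[2,2] = (3)(-2) + (1)(-1) = -7
AB[2,3] = (3)(3) + (1)(2) = 11
AB[3,1] = (0)(3) + (2)(-3) = -6
AB[3,2] = (0)(-2) + (2)(-1) = -2
AB[3,3] = (0)(3) + (2)(2) = 4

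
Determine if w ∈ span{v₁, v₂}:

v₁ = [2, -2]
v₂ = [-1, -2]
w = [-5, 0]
Yes

Form the augmented matrix and row-reduce:
[v₁|v₂|w] = 
  [  2,  -1,  -5]
  [ -2,  -2,   0]
R2 → R2 + (1)·R1
REF = 
  [  2,  -1,  -5]
  [  0,  -3,  -5]

No row of the form [0 0 | nonzero], so the system is consistent. Back-substitution gives c₁ = -5/3, c₂ = 5/3: w = (-5/3)·v₁ + (5/3)·v₂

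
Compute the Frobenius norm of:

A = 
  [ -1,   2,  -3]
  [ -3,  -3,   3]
||A||_F = 6.403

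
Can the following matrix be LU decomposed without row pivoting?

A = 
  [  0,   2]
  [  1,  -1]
No.
A[1,1] = 0 but A[2,1] = 1 ≠ 0. Any LU with L unit lower triangular has (LU)[1,1] = U[1,1] and (LU)[2,1] = L[2,1]·U[1,1]; matching A forces U[1,1] = 0, which then forces (LU)[2,1] = 0 ≠ 1. A row swap (pivoting) is required.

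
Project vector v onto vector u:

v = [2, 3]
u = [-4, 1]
v·u = (2)(-4) + (3)(1) = -5
u·u = (-4)² + (1)² = 17
proj_u(v) = (v·u / u·u) × u = (-5/17) × u

proj_u(v) = [20/17, -5/17]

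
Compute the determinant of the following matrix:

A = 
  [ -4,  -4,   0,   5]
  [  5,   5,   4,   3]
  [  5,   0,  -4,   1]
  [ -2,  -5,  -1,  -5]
1207

Cofactor expansion along row 1: det(A) = a₁₁M₁₁ - a₁₂M₁₂ + a₁₃M₁₃ - a₁₄M₁₄

M₁₁ = det[[5, 4, 3]; [0, -4, 1]; [-5, -1, -5]]
  = (5)·((-4)(-5) - (1)(-1)) - (4)·((0)(-5) - (1)(-5)) + (3)·((0)(-1) - (-4)(-5))
  = (5)(21) - (4)(5) + (3)(-20)
  = 25
M₁₂ = det[[5, 4, 3]; [5, -4, 1]; [-2, -1, -5]]
  = (5)·((-4)(-5) - (1)(-1)) - (4)·((5)(-5) - (1)(-2)) + (3)·((5)(-1) - (-4)(-2))
  = (5)(21) - (4)(-23) + (3)(-13)
  = 158
M₁₃ = det[[5, 5, 3]; [5, 0, 1]; [-2, -5, -5]]
  = (5)·((0)(-5) - (1)(-5)) - (5)·((5)(-5) - (1)(-2)) + (3)·((5)(-5) - (0)(-2))
  = (5)(5) - (5)(-23) + (3)(-25)
  = 65
M₁₄ = det[[5, 5, 4]; [5, 0, -4]; [-2, -5, -1]]
  = (5)·((0)(-1) - (-4)(-5)) - (5)·((5)(-1) - (-4)(-2)) + (4)·((5)(-5) - (0)(-2))
  = (5)(-20) - (5)(-13) + (4)(-25)
  = -135

det(A) = (-4)(25) - (-4)(158) + (0)(65) - (5)(-135) = 1207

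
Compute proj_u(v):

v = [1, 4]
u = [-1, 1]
v·u = (1)(-1) + (4)(1) = 3
u·u = (-1)² + (1)² = 2
proj_u(v) = (v·u / u·u) × u = (3/2) × u

proj_u(v) = [-3/2, 3/2]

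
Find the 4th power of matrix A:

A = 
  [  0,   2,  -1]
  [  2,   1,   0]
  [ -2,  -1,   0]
A^4 = 
  [ 42,  33,  -6]
  [ 26,  41, -14]
  [-26, -41,  14]

A² = A·A:
A²[1,1] = (0)(0) + (2)(2) + (-1)(-2) = 6
A²[1,2] = (0)(2) + (2)(1) + (-1)(-1) = 3
A²[1,3] = (0)(-1) + (2)(0) + (-1)(0) = 0
A²[2,1] = (2)(0) + (1)(2) + (0)(-2) = 2
A²[2,2] = (2)(2) + (1)(1) + (0)(-1) = 5
A²[2,3] = (2)(-1) + (1)(0) + (0)(0) = -2
A²[3,1] = (-2)(0) + (-1)(2) + (0)(-2) = -2
A²[3,2] = (-2)(2) + (-1)(1) + (0)(-1) = -5
A²[3,3] = (-2)(-1) + (-1)(0) + (0)(0) = 2
A² = 
  [  6,   3,   0]
  [  2,   5,  -2]
  [ -2,  -5,   2]

A^3 = A^2·A:
A^3[1,1] = (6)(0) + (3)(2) + (0)(-2) = 6
A^3[1,2] = (6)(2) + (3)(1) + (0)(-1) = 15
A^3[1,3] = (6)(-1) + (3)(0) + (0)(0) = -6
A^3[2,1] = (2)(0) + (5)(2) + (-2)(-2) = 14
A^3[2,2] = (2)(2) + (5)(1) + (-2)(-1) = 11
A^3[2,3] = (2)(-1) + (5)(0) + (-2)(0) = -2
A^3[3,1] = (-2)(0) + (-5)(2) + (2)(-2) = -14
A^3[3,2] = (-2)(2) + (-5)(1) + (2)(-1) = -11
A^3[3,3] = (-2)(-1) + (-5)(0) + (2)(0) = 2
A^3 = 
  [  6,  15,  -6]
  [ 14,  11,  -2]
  [-14, -11,   2]

A^4 = A^3·A:
A^4[1,1] = (6)(0) + (15)(2) + (-6)(-2) = 42
A^4[1,2] = (6)(2) + (15)(1) + (-6)(-1) = 33
A^4[1,3] = (6)(-1) + (15)(0) + (-6)(0) = -6
A^4[2,1] = (14)(0) + (11)(2) + (-2)(-2) = 26
A^4[2,2] = (14)(2) + (11)(1) + (-2)(-1) = 41
A^4[2,3] = (14)(-1) + (11)(0) + (-2)(0) = -14
A^4[3,1] = (-14)(0) + (-11)(2) + (2)(-2) = -26
A^4[3,2] = (-14)(2) + (-11)(1) + (2)(-1) = -41
A^4[3,3] = (-14)(-1) + (-11)(0) + (2)(0) = 14
A^4 = 
  [ 42,  33,  -6]
  [ 26,  41, -14]
  [-26, -41,  14]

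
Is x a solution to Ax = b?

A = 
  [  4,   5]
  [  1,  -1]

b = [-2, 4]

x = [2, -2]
Yes

Ax = [-2, 4] = b ✓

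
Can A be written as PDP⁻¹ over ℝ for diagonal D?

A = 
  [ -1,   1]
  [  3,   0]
Yes

tr(A) = -1, det(A) = -3
Characteristic polynomial: λ² - tr(A)λ + det(A) = λ² + λ - 3
λ² + λ - 3 = 0  ⇒  λ = (-1 ± √((1)² - 4·(-3)))/2 = (-1 ± √(13))/2
  = (-1 + √13)/2,  (-1 - √13)/2
Eigenvalues: (-1 + √13)/2, (-1 - √13)/2  (≈ 1.303, -2.303)
The two irrational eigenvalues are distinct (simple), so each has alg. mult. = geom. mult. = 1.
Sum of geometric multiplicities equals n, so A has n independent eigenvectors.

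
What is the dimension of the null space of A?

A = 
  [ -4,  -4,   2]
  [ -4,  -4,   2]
nullity(A) = 2

Row reduce:
R2 → R2 - (1)·R1
REF = 
  [ -4,  -4,   2]
  [  0,   0,   0]
Pivot columns: 1 → 1 pivot.
rank(A) = 1, so nullity(A) = 3 - 1 = 2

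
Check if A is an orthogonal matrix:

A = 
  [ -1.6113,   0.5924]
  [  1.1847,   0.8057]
No

AᵀA = 
  [  3.9998,   0]
  [  0,   1.0001]
≠ I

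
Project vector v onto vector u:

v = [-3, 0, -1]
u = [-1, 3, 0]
v·u = (-3)(-1) + (0)(3) + (-1)(0) = 3
u·u = (-1)² + (3)² + (0)² = 10
proj_u(v) = (v·u / u·u) × u = (3/10) × u

proj_u(v) = [-3/10, 9/10, 0]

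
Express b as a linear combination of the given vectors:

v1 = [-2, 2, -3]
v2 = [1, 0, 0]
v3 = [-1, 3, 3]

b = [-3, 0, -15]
c1 = 3, c2 = 1, c3 = -2

b = 3·v1 + 1·v2 + -2·v3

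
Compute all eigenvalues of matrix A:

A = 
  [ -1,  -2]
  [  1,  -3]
λ = -2 + i, -2 - i  (≈ -2 + 1i, -2 - 1i)

tr(A) = -4, det(A) = 5
Characteristic polynomial: λ² - tr(A)λ + det(A) = λ² + 4λ + 5
λ² + 4λ + 5 = 0  ⇒  λ = (-4 ± √((4)² - 4·(5)))/2 = (-4 ± √(-4))/2
  = -2 + i,  -2 - i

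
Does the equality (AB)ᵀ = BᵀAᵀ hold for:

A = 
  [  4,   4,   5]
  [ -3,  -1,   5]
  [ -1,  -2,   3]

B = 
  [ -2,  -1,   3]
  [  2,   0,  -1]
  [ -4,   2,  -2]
Yes

(AB)ᵀ = 
  [-20, -16, -14]
  [  6,  13,   7]
  [ -2, -18,  -7]

BᵀAᵀ = 
  [-20, -16, -14]
  [  6,  13,   7]
  [ -2, -18,  -7]

Both sides are equal — this is the standard identity (AB)ᵀ = BᵀAᵀ, which holds for all A, B.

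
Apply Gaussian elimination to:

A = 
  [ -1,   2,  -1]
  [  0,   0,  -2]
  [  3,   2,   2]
Row operations:
R3 → R3 + (3)·R1
Swap R2 ↔ R3

Resulting echelon form:
REF = 
  [ -1,   2,  -1]
  [  0,   8,  -1]
  [  0,   0,  -2]

Rank = 3 (number of non-zero pivot rows).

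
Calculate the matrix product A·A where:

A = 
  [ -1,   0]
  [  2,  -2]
A² = A·A:
A²[1,1] = (-1)(-1) + (0)(2) = 1
A²[1,2] = (-1)(0) + (0)(-2) = 0
A²[2,1] = (2)(-1) + (-2)(2) = -6
A²[2,2] = (2)(0) + (-2)(-2) = 4
A² = 
  [  1,   0]
  [ -6,   4]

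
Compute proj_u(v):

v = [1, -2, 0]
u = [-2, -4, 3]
v·u = (1)(-2) + (-2)(-4) + (0)(3) = 6
u·u = (-2)² + (-4)² + (3)² = 29
proj_u(v) = (v·u / u·u) × u = (6/29) × u

proj_u(v) = [-12/29, -24/29, 18/29]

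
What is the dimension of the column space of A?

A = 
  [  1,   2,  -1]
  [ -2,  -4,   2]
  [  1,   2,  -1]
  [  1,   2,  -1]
dim(Col(A)) = 1

Row reduce:
R2 → R2 + (2)·R1
R3 → R3 - (1)·R1
R4 → R4 - (1)·R1
REF = 
  [  1,   2,  -1]
  [  0,   0,   0]
  [  0,   0,   0]
  [  0,   0,   0]
Pivot columns: 1 → 1 pivot.
dim(Col(A)) = number of pivot columns = 1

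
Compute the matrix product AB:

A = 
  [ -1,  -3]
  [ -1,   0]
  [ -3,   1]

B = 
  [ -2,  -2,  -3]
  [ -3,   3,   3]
AB = 
  [ 11,  -7,  -6]
  [  2,   2,   3]
  [  3,   9,  12]

A is 3×2 and B is 2×3, so AB is 3×3. Each entry is (row of A)·(column of B):
AB[1,1] = (-1)(-2) + (-3)(-3) = 11
AB[1,2] = (-1)(-2) + (-3)(3) = -7
AB[1,3] = (-1)(-3) + (-3)(3) = -6
AB[2,1] = (-1)(-2) + (0)(-3) = 2
AB[2,2] = (-1)(-2) + (0)(3) = 2
AB[2,3] = (-1)(-3) + (0)(3) = 3
AB[3,1] = (-3)(-2) + (1)(-3) = 3
AB[3,2] = (-3)(-2) + (1)(3) = 9
AB[3,3] = (-3)(-3) + (1)(3) = 12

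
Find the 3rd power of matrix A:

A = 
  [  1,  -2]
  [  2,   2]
A^3 = 
  [-15,  -6]
  [  6, -12]

A² = A·A:
A²[1,1] = (1)(1) + (-2)(2) = -3
A²[1,2] = (1)(-2) + (-2)(2) = -6
A²[2,1] = (2)(1) + (2)(2) = 6
A²[2,2] = (2)(-2) + (2)(2) = 0
A² = 
  [ -3,  -6]
  [  6,   0]

A^3 = A^2·A:
A^3[1,1] = (-3)(1) + (-6)(2) = -15
A^3[1,2] = (-3)(-2) + (-6)(2) = -6
A^3[2,1] = (6)(1) + (0)(2) = 6
A^3[2,2] = (6)(-2) + (0)(2) = -12
A^3 = 
  [-15,  -6]
  [  6, -12]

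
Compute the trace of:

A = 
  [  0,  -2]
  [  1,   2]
2

tr(A) = 0 + 2 = 2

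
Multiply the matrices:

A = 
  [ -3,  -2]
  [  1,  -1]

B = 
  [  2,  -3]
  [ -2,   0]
A is 2×2 and B is 2×2, so AB is 2×2. Each entry is (row of A)·(column of B):
AB[1,1] = (-3)(2) + (-2)(-2) = -2
AB[1,2] = (-3)(-3) + (-2)(0) = 9
AB[2,1] = (1)(2) + (-1)(-2) = 4
AB[2,2] = (1)(-3) + (-1)(0) = -3

AB = 
  [ -2,   9]
  [  4,  -3]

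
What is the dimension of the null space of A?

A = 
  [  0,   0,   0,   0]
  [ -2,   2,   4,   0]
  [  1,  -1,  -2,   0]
nullity(A) = 3

Row reduce:
Swap R1 ↔ R2
R3 → R3 + (1/2)·R1
REF = 
  [ -2,   2,   4,   0]
  [  0,   0,   0,   0]
  [  0,   0,   0,   0]
Pivot columns: 1 → 1 pivot.
rank(A) = 1, so nullity(A) = 4 - 1 = 3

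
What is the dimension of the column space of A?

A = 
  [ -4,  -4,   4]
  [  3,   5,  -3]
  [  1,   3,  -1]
dim(Col(A)) = 2

Row reduce:
R2 → R2 + (3/4)·R1
R3 → R3 + (1/4)·R1
R3 → R3 - (1)·R2
REF = 
  [ -4,  -4,   4]
  [  0,   2,   0]
  [  0,   0,   0]
Pivot columns: 1, 2 → 2 pivots.
dim(Col(A)) = number of pivot columns = 2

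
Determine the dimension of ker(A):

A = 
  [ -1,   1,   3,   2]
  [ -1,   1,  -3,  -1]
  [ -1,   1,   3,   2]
nullity(A) = 2

Row reduce:
R2 → R2 - (1)·R1
R3 → R3 - (1)·R1
REF = 
  [ -1,   1,   3,   2]
  [  0,   0,  -6,  -3]
  [  0,   0,   0,   0]
Pivot columns: 1, 3 → 2 pivots.
rank(A) = 2, so nullity(A) = 4 - 2 = 2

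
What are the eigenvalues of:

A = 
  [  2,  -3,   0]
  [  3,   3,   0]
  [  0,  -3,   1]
Characteristic polynomial: det(λI - A) = λ³ - 6λ² + 20λ - 15
Testing integer divisors of the constant term: p(1) = 0, so (λ - 1) is a factor:
p(λ) = (λ - 1)(λ² - 5λ + 15)
λ² - 5λ + 15 = 0  ⇒  λ = (5 ± √((-5)² - 4·(15)))/2 = (5 ± √(-35))/2
  = (5 + i√35)/2,  (5 - i√35)/2

λ = 1, (5 + i√35)/2, (5 - i√35)/2  (≈ 1, 2.5 + 2.958i, 2.5 - 2.958i)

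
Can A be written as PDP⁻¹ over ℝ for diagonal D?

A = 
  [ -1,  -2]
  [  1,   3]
Yes

tr(A) = 2, det(A) = -1
Characteristic polynomial: λ² - tr(A)λ + det(A) = λ² - 2λ - 1
λ² - 2λ - 1 = 0  ⇒  λ = (2 ± √((-2)² - 4·(-1)))/2 = (2 ± √(8))/2
  = 1 + √2,  1 - √2
Eigenvalues: 1 + √2, 1 - √2  (≈ 2.414, -0.4142)
The two irrational eigenvalues are distinct (simple), so each has alg. mult. = geom. mult. = 1.
Sum of geometric multiplicities equals n, so A has n independent eigenvectors.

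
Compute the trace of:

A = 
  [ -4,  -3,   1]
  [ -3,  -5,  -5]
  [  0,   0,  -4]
-13

tr(A) = -4 + -5 + -4 = -13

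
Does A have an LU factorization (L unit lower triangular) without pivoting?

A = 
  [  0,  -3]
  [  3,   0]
No.
A[1,1] = 0 but A[2,1] = 3 ≠ 0. Any LU with L unit lower triangular has (LU)[1,1] = U[1,1] and (LU)[2,1] = L[2,1]·U[1,1]; matching A forces U[1,1] = 0, which then forces (LU)[2,1] = 0 ≠ 3. A row swap (pivoting) is required.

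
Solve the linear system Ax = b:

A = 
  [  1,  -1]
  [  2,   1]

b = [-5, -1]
x = [-2, 3]

Row reduce the augmented matrix [A|b]:
R2 → R2 - (2)·R1
REF = 
  [  1,  -1,  -5]
  [  0,   3,   9]

Back-substitution:
x₂ = 9 / 3 = 3
x₁ = (-5 - (-1)(3)) / 1 = -2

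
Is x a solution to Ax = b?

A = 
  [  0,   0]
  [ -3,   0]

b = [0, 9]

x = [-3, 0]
Yes

Ax = [0, 9] = b ✓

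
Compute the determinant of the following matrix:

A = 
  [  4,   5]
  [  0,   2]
For a 2×2 matrix, det = ad - bc = (4)(2) - (5)(0) = 8

det(A) = 8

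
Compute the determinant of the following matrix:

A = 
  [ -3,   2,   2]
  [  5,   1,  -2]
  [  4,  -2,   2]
Cofactor expansion along row 1:
det(A) = (-3)·((1)(2) - (-2)(-2)) - (2)·((5)(2) - (-2)(4)) + (2)·((5)(-2) - (1)(4))
  = (-3)(-2) - (2)(18) + (2)(-14)
  = -58

det(A) = -58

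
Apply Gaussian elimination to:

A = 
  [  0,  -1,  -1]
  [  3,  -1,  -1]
Row operations:
Swap R1 ↔ R2

Resulting echelon form:
REF = 
  [  3,  -1,  -1]
  [  0,  -1,  -1]

Rank = 2 (number of non-zero pivot rows).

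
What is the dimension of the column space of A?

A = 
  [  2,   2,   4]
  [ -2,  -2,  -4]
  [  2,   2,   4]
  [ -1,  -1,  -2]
Row reduce:
R2 → R2 + (1)·R1
R3 → R3 - (1)·R1
R4 → R4 + (1/2)·R1
REF = 
  [  2,   2,   4]
  [  0,   0,   0]
  [  0,   0,   0]
  [  0,   0,   0]
Pivot columns: 1 → 1 pivot.
dim(Col(A)) = number of pivot columns = 1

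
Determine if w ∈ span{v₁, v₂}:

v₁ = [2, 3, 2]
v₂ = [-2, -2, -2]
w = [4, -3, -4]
No

Form the augmented matrix and row-reduce:
[v₁|v₂|w] = 
  [  2,  -2,   4]
  [  3,  -2,  -3]
  [  2,  -2,  -4]
R2 → R2 - (3/2)·R1
R3 → R3 - (1)·R1
REF = 
  [  2,  -2,   4]
  [  0,   1,  -9]
  [  0,   0,  -8]

Row 3 reads [0 0 | -8], i.e. 0 = -8, so the system is inconsistent and w ∉ span{v₁, v₂}.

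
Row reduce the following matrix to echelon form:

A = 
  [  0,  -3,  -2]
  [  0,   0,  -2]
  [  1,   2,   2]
Row operations:
Swap R1 ↔ R3
Swap R2 ↔ R3

Resulting echelon form:
REF = 
  [  1,   2,   2]
  [  0,  -3,  -2]
  [  0,   0,  -2]

Rank = 3 (number of non-zero pivot rows).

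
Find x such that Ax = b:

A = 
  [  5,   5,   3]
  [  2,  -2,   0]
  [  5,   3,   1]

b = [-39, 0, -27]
Row reduce the augmented matrix [A|b]:
R2 → R2 - (2/5)·R1
R3 → R3 - (1)·R1
R3 → R3 - (1/2)·R2
REF = 
  [   5,    5,    3,  -39]
  [   0,   -4, -6/5, 78/5]
  [   0,    0, -7/5, 21/5]

Back-substitution:
x₃ = (21/5) / (-7/5) = -3
x₂ = (78/5 - (-6/5)(-3)) / (-4) = -3
x₁ = (-39 - (5)(-3) - (3)(-3)) / 5 = -3

x = [-3, -3, -3]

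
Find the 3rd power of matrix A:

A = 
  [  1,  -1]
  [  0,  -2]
A^3 = 
  [  1,  -3]
  [  0,  -8]

A² = A·A:
A²[1,1] = (1)(1) + (-1)(0) = 1
A²[1,2] = (1)(-1) + (-1)(-2) = 1
A²[2,1] = (0)(1) + (-2)(0) = 0
A²[2,2] = (0)(-1) + (-2)(-2) = 4
A² = 
  [  1,   1]
  [  0,   4]

A^3 = A^2·A:
A^3[1,1] = (1)(1) + (1)(0) = 1
A^3[1,2] = (1)(-1) + (1)(-2) = -3
A^3[2,1] = (0)(1) + (4)(0) = 0
A^3[2,2] = (0)(-1) + (4)(-2) = -8
A^3 = 
  [  1,  -3]
  [  0,  -8]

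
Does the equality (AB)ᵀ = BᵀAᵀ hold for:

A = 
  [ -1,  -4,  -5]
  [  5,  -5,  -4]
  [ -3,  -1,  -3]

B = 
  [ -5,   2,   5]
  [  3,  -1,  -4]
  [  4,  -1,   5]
Yes

(AB)ᵀ = 
  [-27, -56,   0]
  [  7,  19,  -2]
  [-14,  25, -26]

BᵀAᵀ = 
  [-27, -56,   0]
  [  7,  19,  -2]
  [-14,  25, -26]

Both sides are equal — this is the standard identity (AB)ᵀ = BᵀAᵀ, which holds for all A, B.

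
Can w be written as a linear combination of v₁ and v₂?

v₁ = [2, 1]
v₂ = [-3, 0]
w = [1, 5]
Yes

Form the augmented matrix and row-reduce:
[v₁|v₂|w] = 
  [  2,  -3,   1]
  [  1,   0,   5]
R2 → R2 - (1/2)·R1
REF = 
  [  2,  -3,   1]
  [  0, 3/2, 9/2]

No row of the form [0 0 | nonzero], so the system is consistent. Back-substitution gives c₁ = 5, c₂ = 3: w = (5)·v₁ + (3)·v₂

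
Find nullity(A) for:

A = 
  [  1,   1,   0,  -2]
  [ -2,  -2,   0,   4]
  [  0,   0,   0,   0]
nullity(A) = 3

Row reduce:
R2 → R2 + (2)·R1
REF = 
  [  1,   1,   0,  -2]
  [  0,   0,   0,   0]
  [  0,   0,   0,   0]
Pivot columns: 1 → 1 pivot.
rank(A) = 1, so nullity(A) = 4 - 1 = 3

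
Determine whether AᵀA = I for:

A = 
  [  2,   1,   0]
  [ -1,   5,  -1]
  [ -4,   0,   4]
No

AᵀA = 
  [ 21,  -3, -15]
  [ -3,  26,  -5]
  [-15,  -5,  17]
≠ I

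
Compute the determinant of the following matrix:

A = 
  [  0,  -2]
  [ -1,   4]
-2

For a 2×2 matrix, det = ad - bc = (0)(4) - (-2)(-1) = -2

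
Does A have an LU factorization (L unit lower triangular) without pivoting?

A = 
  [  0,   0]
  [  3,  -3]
No.
A[1,1] = 0 but A[2,1] = 3 ≠ 0. Any LU with L unit lower triangular has (LU)[1,1] = U[1,1] and (LU)[2,1] = L[2,1]·U[1,1]; matching A forces U[1,1] = 0, which then forces (LU)[2,1] = 0 ≠ 3. A row swap (pivoting) is required.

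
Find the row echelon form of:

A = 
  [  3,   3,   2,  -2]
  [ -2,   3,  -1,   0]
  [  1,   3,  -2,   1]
Row operations:
R2 → R2 + (2/3)·R1
R3 → R3 - (1/3)·R1
R3 → R3 - (2/5)·R2

Resulting echelon form:
REF = 
  [    3,     3,     2,    -2]
  [    0,     5,   1/3,  -4/3]
  [    0,     0, -14/5,  11/5]

Rank = 3 (number of non-zero pivot rows).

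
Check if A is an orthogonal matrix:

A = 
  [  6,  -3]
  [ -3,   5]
No

AᵀA = 
  [ 45, -33]
  [-33,  34]
≠ I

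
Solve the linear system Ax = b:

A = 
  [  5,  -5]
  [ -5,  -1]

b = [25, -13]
x = [3, -2]

Row reduce the augmented matrix [A|b]:
R2 → R2 + (1)·R1
REF = 
  [  5,  -5,  25]
  [  0,  -6,  12]

Back-substitution:
x₂ = 12 / (-6) = -2
x₁ = (25 - (-5)(-2)) / 5 = 3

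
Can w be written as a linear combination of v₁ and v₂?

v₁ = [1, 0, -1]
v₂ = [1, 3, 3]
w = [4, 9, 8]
Yes

Form the augmented matrix and row-reduce:
[v₁|v₂|w] = 
  [  1,   1,   4]
  [  0,   3,   9]
  [ -1,   3,   8]
R3 → R3 + (1)·R1
R3 → R3 - (4/3)·R2
REF = 
  [  1,   1,   4]
  [  0,   3,   9]
  [  0,   0,   0]

No row of the form [0 0 | nonzero], so the system is consistent. Back-substitution gives c₁ = 1, c₂ = 3: w = (1)·v₁ + (3)·v₂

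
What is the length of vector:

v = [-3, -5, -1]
5.916

||v||₂ = √((-3)² + (-5)² + (-1)²) = √35 = 5.916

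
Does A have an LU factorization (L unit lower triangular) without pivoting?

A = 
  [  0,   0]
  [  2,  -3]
No.
A[1,1] = 0 but A[2,1] = 2 ≠ 0. Any LU with L unit lower triangular has (LU)[1,1] = U[1,1] and (LU)[2,1] = L[2,1]·U[1,1]; matching A forces U[1,1] = 0, which then forces (LU)[2,1] = 0 ≠ 2. A row swap (pivoting) is required.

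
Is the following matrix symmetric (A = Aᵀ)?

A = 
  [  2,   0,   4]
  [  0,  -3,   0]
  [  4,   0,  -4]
Yes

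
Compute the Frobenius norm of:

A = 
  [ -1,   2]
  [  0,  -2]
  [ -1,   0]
||A||_F = 3.162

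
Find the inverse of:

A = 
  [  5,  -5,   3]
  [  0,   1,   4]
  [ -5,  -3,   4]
det(A) = (5)·((1)(4) - (4)(-3)) - (-5)·((0)(4) - (4)(-5)) + (3)·((0)(-3) - (1)(-5))
  = (5)(16) - (-5)(20) + (3)(5)
  = 195
det(A) = 195 ≠ 0, so A is invertible.

Cofactors Cᵢⱼ = (-1)ⁱ⁺ʲ·Mᵢⱼ:
C = 
  [ 16, -20,   5]
  [ 11,  35,  40]
  [-23, -20,   5]

adj(A) = Cᵀ:
adj(A) = 
  [ 16,  11, -23]
  [-20,  35, -20]
  [  5,  40,   5]

A⁻¹ = (1/195) · adj(A):
A⁻¹ = 
  [ 16/195,  11/195, -23/195]
  [  -4/39,    7/39,   -4/39]
  [   1/39,    8/39,    1/39]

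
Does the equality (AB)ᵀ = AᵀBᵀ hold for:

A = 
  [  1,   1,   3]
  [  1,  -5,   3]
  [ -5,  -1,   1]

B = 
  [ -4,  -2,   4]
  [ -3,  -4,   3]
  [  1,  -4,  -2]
No

(AB)ᵀ = 
  [ -4,  14,  24]
  [-18,   6,  10]
  [  1, -17, -25]

AᵀBᵀ = 
  [-26, -22,   7]
  [  2,  14,  23]
  [-14, -18, -11]

The two matrices differ, so (AB)ᵀ ≠ AᵀBᵀ in general. The correct identity is (AB)ᵀ = BᵀAᵀ.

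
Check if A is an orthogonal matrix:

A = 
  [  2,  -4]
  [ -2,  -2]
No

AᵀA = 
  [  8,  -4]
  [ -4,  20]
≠ I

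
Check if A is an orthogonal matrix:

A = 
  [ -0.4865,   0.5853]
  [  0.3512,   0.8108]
No

AᵀA = 
  [  0.3600,   0]
  [  0,   1]
≠ I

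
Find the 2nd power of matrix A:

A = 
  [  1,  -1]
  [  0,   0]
A² = A·A:
A²[1,1] = (1)(1) + (-1)(0) = 1
A²[1,2] = (1)(-1) + (-1)(0) = -1
A²[2,1] = (0)(1) + (0)(0) = 0
A²[2,2] = (0)(-1) + (0)(0) = 0
A² = 
  [  1,  -1]
  [  0,   0]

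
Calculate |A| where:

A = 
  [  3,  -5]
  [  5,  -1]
For a 2×2 matrix, det = ad - bc = (3)(-1) - (-5)(5) = 22

det(A) = 22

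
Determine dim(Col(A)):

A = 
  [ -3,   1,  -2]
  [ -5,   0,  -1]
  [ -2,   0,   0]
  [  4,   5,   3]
dim(Col(A)) = 3

Row reduce:
R2 → R2 - (5/3)·R1
R3 → R3 - (2/3)·R1
R4 → R4 + (4/3)·R1
R3 → R3 - (2/5)·R2
R4 → R4 + (19/5)·R2
R4 → R4 - (23)·R3
REF = 
  [  -3,    1,   -2]
  [   0, -5/3,  7/3]
  [   0,    0,  2/5]
  [   0,    0,    0]
Pivot columns: 1, 2, 3 → 3 pivots.
dim(Col(A)) = number of pivot columns = 3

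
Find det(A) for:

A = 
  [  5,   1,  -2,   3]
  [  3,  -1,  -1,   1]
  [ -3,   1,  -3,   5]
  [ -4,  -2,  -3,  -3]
Cofactor expansion along row 1: det(A) = a₁₁M₁₁ - a₁₂M₁₂ + a₁₃M₁₃ - a₁₄M₁₄

M₁₁ = det[[-1, -1, 1]; [1, -3, 5]; [-2, -3, -3]]
  = (-1)·((-3)(-3) - (5)(-3)) - (-1)·((1)(-3) - (5)(-2)) + (1)·((1)(-3) - (-3)(-2))
  = (-1)(24) - (-1)(7) + (1)(-9)
  = -26
M₁₂ = det[[3, -1, 1]; [-3, -3, 5]; [-4, -3, -3]]
  = (3)·((-3)(-3) - (5)(-3)) - (-1)·((-3)(-3) - (5)(-4)) + (1)·((-3)(-3) - (-3)(-4))
  = (3)(24) - (-1)(29) + (1)(-3)
  = 98
M₁₃ = det[[3, -1, 1]; [-3, 1, 5]; [-4, -2, -3]]
  = (3)·((1)(-3) - (5)(-2)) - (-1)·((-3)(-3) - (5)(-4)) + (1)·((-3)(-2) - (1)(-4))
  = (3)(7) - (-1)(29) + (1)(10)
  = 60
M₁₄ = det[[3, -1, -1]; [-3, 1, -3]; [-4, -2, -3]]
  = (3)·((1)(-3) - (-3)(-2)) - (-1)·((-3)(-3) - (-3)(-4)) + (-1)·((-3)(-2) - (1)(-4))
  = (3)(-9) - (-1)(-3) + (-1)(10)
  = -40

det(A) = (5)(-26) - (1)(98) + (-2)(60) - (3)(-40) = -228

det(A) = -228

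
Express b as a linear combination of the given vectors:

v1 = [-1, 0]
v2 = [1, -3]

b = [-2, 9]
c1 = -1, c2 = -3

b = -1·v1 + -3·v2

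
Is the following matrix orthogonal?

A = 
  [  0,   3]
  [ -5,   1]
No

AᵀA = 
  [ 25,  -5]
  [ -5,  10]
≠ I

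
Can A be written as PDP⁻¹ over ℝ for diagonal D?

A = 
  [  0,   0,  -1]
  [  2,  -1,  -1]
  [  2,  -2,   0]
No

Characteristic polynomial: det(λI - A) = λ³ + λ² - 2
Testing integer divisors of the constant term: p(1) = 0, so (λ - 1) is a factor:
p(λ) = (λ - 1)(λ² + 2λ + 2)
λ² + 2λ + 2 = 0  ⇒  λ = (-2 ± √((2)² - 4·(2)))/2 = (-2 ± √(-4))/2
  = -1 + i,  -1 - i
Eigenvalues: 1, -1 + i, -1 - i  (≈ 1, -1 + 1i, -1 - 1i)
Has complex eigenvalues (not diagonalizable over ℝ).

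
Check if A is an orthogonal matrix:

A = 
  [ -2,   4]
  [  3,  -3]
No

AᵀA = 
  [ 13, -17]
  [-17,  25]
≠ I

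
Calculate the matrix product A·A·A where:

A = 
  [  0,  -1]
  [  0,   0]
A^3 = 
  [  0,   0]
  [  0,   0]

A² = A·A:
A²[1,1] = (0)(0) + (-1)(0) = 0
A²[1,2] = (0)(-1) + (-1)(0) = 0
A²[2,1] = (0)(0) + (0)(0) = 0
A²[2,2] = (0)(-1) + (0)(0) = 0
A² = 
  [  0,   0]
  [  0,   0]

A^3 = A^2·A:
A^3[1,1] = (0)(0) + (0)(0) = 0
A^3[1,2] = (0)(-1) + (0)(0) = 0
A^3[2,1] = (0)(0) + (0)(0) = 0
A^3[2,2] = (0)(-1) + (0)(0) = 0
A^3 = 
  [  0,   0]
  [  0,   0]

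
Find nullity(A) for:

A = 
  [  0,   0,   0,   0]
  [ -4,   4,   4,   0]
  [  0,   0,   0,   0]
nullity(A) = 3

Row reduce:
Swap R1 ↔ R2
REF = 
  [ -4,   4,   4,   0]
  [  0,   0,   0,   0]
  [  0,   0,   0,   0]
Pivot columns: 1 → 1 pivot.
rank(A) = 1, so nullity(A) = 4 - 1 = 3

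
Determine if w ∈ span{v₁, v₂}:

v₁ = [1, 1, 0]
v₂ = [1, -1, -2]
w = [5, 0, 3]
No

Form the augmented matrix and row-reduce:
[v₁|v₂|w] = 
  [  1,   1,   5]
  [  1,  -1,   0]
  [  0,  -2,   3]
R2 → R2 - (1)·R1
R3 → R3 - (1)·R2
REF = 
  [  1,   1,   5]
  [  0,  -2,  -5]
  [  0,   0,   8]

Row 3 reads [0 0 | 8], i.e. 0 = 8, so the system is inconsistent and w ∉ span{v₁, v₂}.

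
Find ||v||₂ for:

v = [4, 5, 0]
6.403

||v||₂ = √((4)² + (5)² + (0)²) = √41 = 6.403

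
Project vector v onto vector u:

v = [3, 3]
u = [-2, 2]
v·u = (3)(-2) + (3)(2) = 0
u·u = (-2)² + (2)² = 8
proj_u(v) = (v·u / u·u) × u = (0/8) × u = (0) × u

proj_u(v) = [0, 0]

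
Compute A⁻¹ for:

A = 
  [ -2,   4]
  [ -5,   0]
det(A) = (-2)(0) - (4)(-5) = 20
For a 2×2 matrix, A⁻¹ = (1/det(A)) · [[d, -b], [-c, a]]
    = (1/20) · [[0, -4], [5, -2]]

A⁻¹ = 
  [    0,  -1/5]
  [  1/4, -1/10]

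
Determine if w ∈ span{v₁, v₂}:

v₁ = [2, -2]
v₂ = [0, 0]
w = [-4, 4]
Yes

Form the augmented matrix and row-reduce:
[v₁|v₂|w] = 
  [  2,   0,  -4]
  [ -2,   0,   4]
R2 → R2 + (1)·R1
REF = 
  [  2,   0,  -4]
  [  0,   0,   0]

No row of the form [0 0 | nonzero], so the system is consistent. Back-substitution gives c₁ = -2, c₂ = 0: w = (-2)·v₁ + (0)·v₂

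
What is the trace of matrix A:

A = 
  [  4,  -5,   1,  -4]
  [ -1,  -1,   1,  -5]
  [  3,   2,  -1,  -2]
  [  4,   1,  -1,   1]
3

tr(A) = 4 + -1 + -1 + 1 = 3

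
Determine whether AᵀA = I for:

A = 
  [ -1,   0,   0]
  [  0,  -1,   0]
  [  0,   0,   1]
Yes

AᵀA = 
  [  1,   0,   0]
  [  0,   1,   0]
  [  0,   0,   1]
= I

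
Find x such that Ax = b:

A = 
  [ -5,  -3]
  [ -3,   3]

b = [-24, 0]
x = [3, 3]

Row reduce the augmented matrix [A|b]:
R2 → R2 - (3/5)·R1
REF = 
  [  -5,   -3,  -24]
  [   0, 24/5, 72/5]

Back-substitution:
x₂ = (72/5) / (24/5) = 3
x₁ = (-24 - (-3)(3)) / (-5) = 3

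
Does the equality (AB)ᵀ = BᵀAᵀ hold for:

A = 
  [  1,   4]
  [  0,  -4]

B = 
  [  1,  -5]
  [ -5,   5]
Yes

(AB)ᵀ = 
  [-19,  20]
  [ 15, -20]

BᵀAᵀ = 
  [-19,  20]
  [ 15, -20]

Both sides are equal — this is the standard identity (AB)ᵀ = BᵀAᵀ, which holds for all A, B.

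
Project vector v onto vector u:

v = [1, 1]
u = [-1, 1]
v·u = (1)(-1) + (1)(1) = 0
u·u = (-1)² + (1)² = 2
proj_u(v) = (v·u / u·u) × u = (0/2) × u = (0) × u

proj_u(v) = [0, 0]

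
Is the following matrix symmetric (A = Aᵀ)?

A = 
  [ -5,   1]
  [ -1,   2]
No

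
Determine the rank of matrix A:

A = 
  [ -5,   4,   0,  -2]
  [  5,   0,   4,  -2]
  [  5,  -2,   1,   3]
Row reduce:
R2 → R2 + (1)·R1
R3 → R3 + (1)·R1
R3 → R3 - (1/2)·R2
REF = 
  [ -5,   4,   0,  -2]
  [  0,   4,   4,  -4]
  [  0,   0,  -1,   3]
Pivot columns: 1, 2, 3 → 3 pivots.

rank(A) = 3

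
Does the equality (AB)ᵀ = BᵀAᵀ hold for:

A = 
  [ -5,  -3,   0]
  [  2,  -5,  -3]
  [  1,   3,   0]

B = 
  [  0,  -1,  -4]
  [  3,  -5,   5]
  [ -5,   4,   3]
Yes

(AB)ᵀ = 
  [ -9,   0,   9]
  [ 20,  11, -16]
  [  5, -42,  11]

BᵀAᵀ = 
  [ -9,   0,   9]
  [ 20,  11, -16]
  [  5, -42,  11]

Both sides are equal — this is the standard identity (AB)ᵀ = BᵀAᵀ, which holds for all A, B.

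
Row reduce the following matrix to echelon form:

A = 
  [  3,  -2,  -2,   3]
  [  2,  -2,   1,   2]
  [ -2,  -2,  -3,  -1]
Row operations:
R2 → R2 - (2/3)·R1
R3 → R3 + (2/3)·R1
R3 → R3 - (5)·R2

Resulting echelon form:
REF = 
  [   3,   -2,   -2,    3]
  [   0, -2/3,  7/3,    0]
  [   0,    0,  -16,    1]

Rank = 3 (number of non-zero pivot rows).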